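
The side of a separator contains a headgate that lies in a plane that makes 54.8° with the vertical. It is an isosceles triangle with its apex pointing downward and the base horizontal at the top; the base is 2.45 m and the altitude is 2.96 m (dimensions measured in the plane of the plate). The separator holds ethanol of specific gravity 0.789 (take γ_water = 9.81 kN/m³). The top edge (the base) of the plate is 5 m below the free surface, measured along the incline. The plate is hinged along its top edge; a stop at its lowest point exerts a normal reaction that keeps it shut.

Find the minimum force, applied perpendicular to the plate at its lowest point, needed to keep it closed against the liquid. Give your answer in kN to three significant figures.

P ≈ 34.9 kN

γ = 0.789 × 9.81 = 7.74009 kN/m³.
The plate makes 54.8° with the vertical, i.e. θ = 90° − 54.8° = 35.2° to the horizontal. Measuring y along the incline from the free-surface line, vertical depth h = y·sinθ with sinθ = 0.576432.
With the apex down, the centroid sits h/3 = 2.96/3 = 0.986667 m below the base (the top edge), so y_c = 5 + 0.986667 = 5.98667 m and h_c = 5.98667 × 0.576432 = 3.45091 m.
A = ½ × 2.45 × 2.96 = 3.626 m².
Resultant F = γ·h_c·A = 7.74009 × 3.45091 × 3.626 = 96.8517 kN.
I_c = b·h³/36 = 2.45 × 2.96³/36 = 1.76498 m⁴.
Centre of pressure: y_p = y_c + I_c/(y_c·A) = 5.98667 + 1.76498/(5.98667 × 3.626) = 5.98667 + 0.0813068 = 6.06798 m along the plane.
The resultant acts 0.986667 + 0.0813068 = 1.06797 m (along the plate) below the hinge at the top edge, so the moment about the hinge is M = F × 1.06797 = 96.8517 × 1.06797 = 103.435 kN·m.
A normal force at the bottom, 2.96 m from the hinge, must supply this moment: P = 103.435/2.96 = 34.9443 kN.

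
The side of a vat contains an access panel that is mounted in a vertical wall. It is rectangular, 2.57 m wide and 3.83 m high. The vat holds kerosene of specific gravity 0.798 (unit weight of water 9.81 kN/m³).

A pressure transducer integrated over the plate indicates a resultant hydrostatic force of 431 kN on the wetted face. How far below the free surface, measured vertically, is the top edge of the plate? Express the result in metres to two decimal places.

γ = 0.798 × 9.81 = 7.82838 kN/m³.
A = 2.57 × 3.83 = 9.8431 m².
From F = γ·h_c·A, the centroid depth is h_c = 431/(7.82838 × 9.8431) = 5.59337 m.
The centroid lies 3.83/2 = 1.915 m below the top edge, so the top edge sits at h_top = 5.59337 − 1.915 = 3.67837 m below the surface.

d_top ≈ 3.68 m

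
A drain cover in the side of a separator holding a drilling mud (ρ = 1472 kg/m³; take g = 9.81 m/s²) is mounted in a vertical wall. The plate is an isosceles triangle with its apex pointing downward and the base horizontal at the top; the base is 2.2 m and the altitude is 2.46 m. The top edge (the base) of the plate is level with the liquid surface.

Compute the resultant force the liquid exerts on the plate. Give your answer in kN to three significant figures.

γ = ρg = 1472 × 9.81 / 1000 = 14.44032 kN/m³.
With the apex down, the centroid sits h/3 = 2.46/3 = 0.82 m below the base (the top edge), so the centroid depth is h_c = 0.82 m.
A = ½ × 2.2 × 2.46 = 2.706 m².
Resultant F = γ·h_c·A = 14.44032 × 0.82 × 2.706 = 32.0419 kN.

F ≈ 32.0 kN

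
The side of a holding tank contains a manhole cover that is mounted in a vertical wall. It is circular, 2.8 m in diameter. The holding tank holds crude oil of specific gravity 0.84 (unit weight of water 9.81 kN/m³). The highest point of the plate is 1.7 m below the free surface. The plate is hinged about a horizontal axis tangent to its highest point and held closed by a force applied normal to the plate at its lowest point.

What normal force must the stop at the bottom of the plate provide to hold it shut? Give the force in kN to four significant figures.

P ≈ 87.53 kN

γ = 0.84 × 9.81 = 8.2404 kN/m³.
The centroid is at the centre, 1.4 m below the top of the plate, so the centroid depth is h_c = 1.7 + 1.4 = 3.1 m.
A = π(1.4)² = 6.15752 m².
Resultant F = γ·h_c·A = 8.2404 × 3.1 × 6.15752 = 157.295 kN.
I_c = πr⁴/4 = π × 1.4⁴/4 = 3.01719 m⁴.
Centre of pressure: y_p = y_c + I_c/(y_c·A) = 3.1 + 3.01719/(3.1 × 6.15752) = 3.1 + 0.158065 = 3.25807 m along the plane.
The resultant acts 1.4 + 0.158065 = 1.55807 m (along the plate) below the hinge at the top edge, so the moment about the hinge is M = F × 1.55807 = 157.295 × 1.55807 = 245.077 kN·m.
A normal force at the bottom, 2.8 m from the hinge, must supply this moment: P = 245.077/2.8 = 87.5275 kN.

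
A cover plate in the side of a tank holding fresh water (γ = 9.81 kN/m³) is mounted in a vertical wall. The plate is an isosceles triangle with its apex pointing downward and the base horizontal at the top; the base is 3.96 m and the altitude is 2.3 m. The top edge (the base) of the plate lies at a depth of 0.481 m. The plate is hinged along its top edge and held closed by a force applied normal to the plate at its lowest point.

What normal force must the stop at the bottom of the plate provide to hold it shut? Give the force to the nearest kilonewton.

P ≈ 24 kN

γ = 9.81 kN/m³.
With the apex down, the centroid sits h/3 = 2.3/3 = 0.766667 m below the base (the top edge), so the centroid depth is h_c = 0.481 + 0.766667 = 1.24767 m.
A = ½ × 3.96 × 2.3 = 4.554 m².
Resultant F = γ·h_c·A = 9.81 × 1.24767 × 4.554 = 55.7393 kN.
I_c = b·h³/36 = 3.96 × 2.3³/36 = 1.33837 m⁴.
Centre of pressure: y_p = y_c + I_c/(y_c·A) = 1.24767 + 1.33837/(1.24767 × 4.554) = 1.24767 + 0.23555 = 1.48322 m along the plane.
The resultant acts 0.766667 + 0.23555 = 1.00222 m (along the plate) below the hinge at the top edge, so the moment about the hinge is M = F × 1.00222 = 55.7393 × 1.00222 = 55.863 kN·m.
A normal force at the bottom, 2.3 m from the hinge, must supply this moment: P = 55.863/2.3 = 24.2883 kN.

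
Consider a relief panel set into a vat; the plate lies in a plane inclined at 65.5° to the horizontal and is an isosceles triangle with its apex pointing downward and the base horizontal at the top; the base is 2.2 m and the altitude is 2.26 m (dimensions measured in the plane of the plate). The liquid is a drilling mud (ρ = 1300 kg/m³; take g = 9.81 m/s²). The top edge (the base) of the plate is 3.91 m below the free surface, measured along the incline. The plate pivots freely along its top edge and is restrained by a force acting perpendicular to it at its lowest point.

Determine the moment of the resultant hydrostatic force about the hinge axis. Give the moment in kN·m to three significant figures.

M ≈ 110 kN·m

γ = ρg = 1300 × 9.81 / 1000 = 12.753 kN/m³.
Let θ = 65.5° be the plate's angle to the horizontal; measure y along the incline from where the plane meets the free surface. Vertical depth h = y·sinθ with sinθ = 0.909961.
With the apex down, the centroid sits h/3 = 2.26/3 = 0.753333 m below the base (the top edge), so y_c = 3.91 + 0.753333 = 4.66333 m and h_c = 4.66333 × 0.909961 = 4.24345 m.
A = ½ × 2.2 × 2.26 = 2.486 m².
Resultant F = γ·h_c·A = 12.753 × 4.24345 × 2.486 = 134.534 kN.
I_c = b·h³/36 = 2.2 × 2.26³/36 = 0.705416 m⁴.
Centre of pressure: y_p = y_c + I_c/(y_c·A) = 4.66333 + 0.705416/(4.66333 × 2.486) = 4.66333 + 0.0608482 = 4.72418 m along the plane.
The resultant acts 0.753333 + 0.0608482 = 0.814181 m (along the plate) below the hinge at the top edge, so the moment about the hinge is M = F × 0.814181 = 134.534 × 0.814181 = 109.535 kN·m.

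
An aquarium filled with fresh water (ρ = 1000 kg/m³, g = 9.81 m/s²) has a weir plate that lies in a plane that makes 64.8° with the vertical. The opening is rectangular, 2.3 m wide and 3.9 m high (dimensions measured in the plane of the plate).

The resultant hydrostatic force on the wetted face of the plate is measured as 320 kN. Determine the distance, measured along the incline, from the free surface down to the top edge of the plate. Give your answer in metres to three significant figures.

y_top ≈ 6.59 m

γ = ρg = 1000 × 9.81 = 9810 N/m³ = 9.81 kN/m³.
A = 2.3 × 3.9 = 8.97 m².
From F = γ·h_c·A, the centroid depth is h_c = 320/(9.81 × 8.97) = 3.63654 m.
The plate makes 64.8° with the vertical, i.e. θ = 90° − 64.8° = 25.2° to the horizontal. Measuring y along the incline from the free-surface line, vertical depth h = y·sinθ with sinθ = 0.425779.
Along the incline, y_c = h_c/sinθ = 3.63654/0.425779 = 8.54091 m.
The centroid lies 3.9/2 = 1.95 m below the top edge, so the top edge sits at y_top = 8.54091 − 1.95 = 6.59091 m along the incline.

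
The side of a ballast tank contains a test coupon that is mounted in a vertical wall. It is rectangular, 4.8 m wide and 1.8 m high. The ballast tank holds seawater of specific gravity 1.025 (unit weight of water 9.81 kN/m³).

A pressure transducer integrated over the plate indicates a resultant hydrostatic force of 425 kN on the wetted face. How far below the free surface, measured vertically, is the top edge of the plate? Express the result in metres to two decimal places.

γ = 1.025 × 9.81 = 10.05525 kN/m³.
A = 4.8 × 1.8 = 8.64 m².
From F = γ·h_c·A, the centroid depth is h_c = 425/(10.05525 × 8.64) = 4.89195 m.
The centroid lies 1.8/2 = 0.9 m below the top edge, so the top edge sits at h_top = 4.89195 − 0.9 = 3.99195 m below the surface.

d_top ≈ 3.99 m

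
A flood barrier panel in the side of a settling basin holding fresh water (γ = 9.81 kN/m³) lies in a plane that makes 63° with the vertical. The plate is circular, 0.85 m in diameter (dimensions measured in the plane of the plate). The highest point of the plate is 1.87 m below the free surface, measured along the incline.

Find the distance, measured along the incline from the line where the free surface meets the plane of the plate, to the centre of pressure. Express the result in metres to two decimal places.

γ = 9.81 kN/m³.
The plate makes 63° with the vertical, i.e. θ = 90° − 63° = 27° to the horizontal. Measuring y along the incline from the free-surface line, vertical depth h = y·sinθ with sinθ = 0.453990.
The centroid is at the centre, 0.425 m below the top of the plate, so y_c = 1.87 + 0.425 = 2.295 m and h_c = 2.295 × 0.453990 = 1.04191 m.
A = π(0.425)² = 0.56745 m².
Resultant F = γ·h_c·A = 9.81 × 1.04191 × 0.56745 = 5.79998 kN.
I_c = πr⁴/4 = π × 0.425⁴/4 = 0.0256239 m⁴.
Centre of pressure: y_p = y_c + I_c/(y_c·A) = 2.295 + 0.0256239/(2.295 × 0.56745) = 2.295 + 0.0196759 = 2.31468 m along the plane.

y_p = 2.31 m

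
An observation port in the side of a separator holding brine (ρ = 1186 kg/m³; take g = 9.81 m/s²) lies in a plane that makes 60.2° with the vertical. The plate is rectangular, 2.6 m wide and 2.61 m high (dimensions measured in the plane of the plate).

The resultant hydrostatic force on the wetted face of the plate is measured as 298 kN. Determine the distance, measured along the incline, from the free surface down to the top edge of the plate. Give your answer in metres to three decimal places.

γ = ρg = 1186 × 9.81 / 1000 = 11.63466 kN/m³.
A = 2.6 × 2.61 = 6.786 m².
From F = γ·h_c·A, the centroid depth is h_c = 298/(11.63466 × 6.786) = 3.77441 m.
The plate makes 60.2° with the vertical, i.e. θ = 90° − 60.2° = 29.8° to the horizontal. Measuring y along the incline from the free-surface line, vertical depth h = y·sinθ with sinθ = 0.496974.
Along the incline, y_c = h_c/sinθ = 3.77441/0.496974 = 7.59478 m.
The centroid lies 2.61/2 = 1.305 m below the top edge, so the top edge sits at y_top = 7.59478 − 1.305 = 6.28978 m along the incline.

y_top ≈ 6.290 m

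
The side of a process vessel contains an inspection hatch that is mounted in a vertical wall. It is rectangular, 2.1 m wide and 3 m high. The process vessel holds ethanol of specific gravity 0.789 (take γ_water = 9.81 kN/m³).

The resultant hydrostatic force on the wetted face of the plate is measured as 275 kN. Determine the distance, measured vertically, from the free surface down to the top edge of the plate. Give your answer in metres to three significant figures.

γ = 0.789 × 9.81 = 7.74009 kN/m³.
A = 2.1 × 3 = 6.3 m².
From F = γ·h_c·A, the centroid depth is h_c = 275/(7.74009 × 6.3) = 5.63957 m.
The centroid lies 3/2 = 1.5 m below the top edge, so the top edge sits at h_top = 5.63957 − 1.5 = 4.13957 m below the surface.

d_top ≈ 4.14 m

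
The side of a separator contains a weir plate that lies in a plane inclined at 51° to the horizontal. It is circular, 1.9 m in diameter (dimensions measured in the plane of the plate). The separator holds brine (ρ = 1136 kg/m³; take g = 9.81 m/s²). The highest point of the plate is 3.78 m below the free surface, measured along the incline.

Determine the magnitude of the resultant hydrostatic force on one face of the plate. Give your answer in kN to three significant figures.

F ≈ 116 kN

γ = ρg = 1136 × 9.81 / 1000 = 11.14416 kN/m³.
Let θ = 51° be the plate's angle to the horizontal; measure y along the incline from where the plane meets the free surface. Vertical depth h = y·sinθ with sinθ = 0.777146.
The centroid is at the centre, 0.95 m below the top of the plate, so y_c = 3.78 + 0.95 = 4.73 m and h_c = 4.73 × 0.777146 = 3.6759 m.
A = π(0.95)² = 2.83529 m².
Resultant F = γ·h_c·A = 11.14416 × 3.6759 × 2.83529 = 116.147 kN.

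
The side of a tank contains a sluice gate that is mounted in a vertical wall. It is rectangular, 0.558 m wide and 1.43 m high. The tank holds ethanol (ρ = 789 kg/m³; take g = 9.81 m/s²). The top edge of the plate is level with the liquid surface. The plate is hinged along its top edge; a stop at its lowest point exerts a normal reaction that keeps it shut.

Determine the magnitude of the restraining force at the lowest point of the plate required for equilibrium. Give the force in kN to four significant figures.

γ = ρg = 789 × 9.81 / 1000 = 7.74009 kN/m³.
The centroid lies 1.43/2 = 0.715 m below the top edge, so the centroid depth is h_c = 0.715 m.
A = 0.558 × 1.43 = 0.79794 m².
Resultant F = γ·h_c·A = 7.74009 × 0.715 × 0.79794 = 4.41593 kN.
I_c = b·h³/12 = 0.558 × 1.43³/12 = 0.135976 m⁴.
Centre of pressure: y_p = y_c + I_c/(y_c·A) = 0.715 + 0.135976/(0.715 × 0.79794) = 0.715 + 0.238334 = 0.953334 m along the plane.
The resultant acts 0.715 + 0.238334 = 0.953334 m (along the plate) below the hinge at the top edge, so the moment about the hinge is M = F × 0.953334 = 4.41593 × 0.953334 = 4.20986 kN·m.
A normal force at the bottom, 1.43 m from the hinge, must supply this moment: P = 4.20986/1.43 = 2.94396 kN.

P ≈ 2.944 kN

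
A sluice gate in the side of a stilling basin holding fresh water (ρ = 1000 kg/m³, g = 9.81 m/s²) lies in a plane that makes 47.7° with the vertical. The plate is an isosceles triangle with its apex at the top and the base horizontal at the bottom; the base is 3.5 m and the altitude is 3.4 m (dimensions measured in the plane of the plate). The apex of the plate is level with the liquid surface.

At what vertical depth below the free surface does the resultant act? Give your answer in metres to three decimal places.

h_p = 1.716 m

γ = ρg = 1000 × 9.81 = 9810 N/m³ = 9.81 kN/m³.
The plate makes 47.7° with the vertical, i.e. θ = 90° − 47.7° = 42.3° to the horizontal. Measuring y along the incline from the free-surface line, vertical depth h = y·sinθ with sinθ = 0.673013.
With the apex up, the centroid sits 2h/3 = 2 × 3.4/3 = 2.26667 m below the apex, so y_c = 2.26667 m and h_c = 2.26667 × 0.673013 = 1.5255 m.
A = ½ × 3.5 × 3.4 = 5.95 m².
Resultant F = γ·h_c·A = 9.81 × 1.5255 × 5.95 = 89.0427 kN.
I_c = b·h³/36 = 3.5 × 3.4³/36 = 3.82122 m⁴.
Centre of pressure: y_p = y_c + I_c/(y_c·A) = 2.26667 + 3.82122/(2.26667 × 5.95) = 2.26667 + 0.283333 = 2.55 m along the plane.
Vertically, h_p = y_p·sinθ = 2.55 × 0.673013 = 1.71618 m.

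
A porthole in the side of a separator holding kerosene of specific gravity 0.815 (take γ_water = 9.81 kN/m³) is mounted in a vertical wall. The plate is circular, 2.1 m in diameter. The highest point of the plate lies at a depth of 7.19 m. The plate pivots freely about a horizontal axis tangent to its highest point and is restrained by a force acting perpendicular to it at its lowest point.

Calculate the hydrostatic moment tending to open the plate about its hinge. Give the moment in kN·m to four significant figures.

M ≈ 247.2 kN·m

γ = 0.815 × 9.81 = 7.99515 kN/m³.
The centroid is at the centre, 1.05 m below the top of the plate, so the centroid depth is h_c = 7.19 + 1.05 = 8.24 m.
A = π(1.05)² = 3.46361 m².
Resultant F = γ·h_c·A = 7.99515 × 8.24 × 3.46361 = 228.183 kN.
I_c = πr⁴/4 = π × 1.05⁴/4 = 0.954656 m⁴.
Centre of pressure: y_p = y_c + I_c/(y_c·A) = 8.24 + 0.954656/(8.24 × 3.46361) = 8.24 + 0.0334496 = 8.27345 m along the plane.
The resultant acts 1.05 + 0.0334496 = 1.08345 m (along the plate) below the hinge at the top edge, so the moment about the hinge is M = F × 1.08345 = 228.183 × 1.08345 = 247.225 kN·m.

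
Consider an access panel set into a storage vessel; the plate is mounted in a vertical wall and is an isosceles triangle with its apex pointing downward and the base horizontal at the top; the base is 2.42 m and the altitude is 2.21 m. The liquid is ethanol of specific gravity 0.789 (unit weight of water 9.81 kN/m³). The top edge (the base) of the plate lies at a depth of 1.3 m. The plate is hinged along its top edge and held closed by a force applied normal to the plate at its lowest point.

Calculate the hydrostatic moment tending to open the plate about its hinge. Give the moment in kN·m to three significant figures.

γ = 0.789 × 9.81 = 7.74009 kN/m³.
With the apex down, the centroid sits h/3 = 2.21/3 = 0.736667 m below the base (the top edge), so the centroid depth is h_c = 1.3 + 0.736667 = 2.03667 m.
A = ½ × 2.42 × 2.21 = 2.6741 m².
Resultant F = γ·h_c·A = 7.74009 × 2.03667 × 2.6741 = 42.1545 kN.
I_c = b·h³/36 = 2.42 × 2.21³/36 = 0.725587 m⁴.
Centre of pressure: y_p = y_c + I_c/(y_c·A) = 2.03667 + 0.725587/(2.03667 × 2.6741) = 2.03667 + 0.133227 = 2.1699 m along the plane.
The resultant acts 0.736667 + 0.133227 = 0.869894 m (along the plate) below the hinge at the top edge, so the moment about the hinge is M = F × 0.869894 = 42.1545 × 0.869894 = 36.6699 kN·m.

M ≈ 36.7 kN·m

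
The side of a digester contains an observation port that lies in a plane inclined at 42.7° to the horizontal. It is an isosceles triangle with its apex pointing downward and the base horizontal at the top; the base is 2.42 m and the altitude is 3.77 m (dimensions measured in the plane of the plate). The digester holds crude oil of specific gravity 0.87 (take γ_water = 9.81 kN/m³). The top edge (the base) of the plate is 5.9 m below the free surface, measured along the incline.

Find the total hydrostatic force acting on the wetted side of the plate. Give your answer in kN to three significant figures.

F ≈ 189 kN

γ = 0.87 × 9.81 = 8.5347 kN/m³.
Let θ = 42.7° be the plate's angle to the horizontal; measure y along the incline from where the plane meets the free surface. Vertical depth h = y·sinθ with sinθ = 0.678160.
With the apex down, the centroid sits h/3 = 3.77/3 = 1.25667 m below the base (the top edge), so y_c = 5.9 + 1.25667 = 7.15667 m and h_c = 7.15667 × 0.678160 = 4.85337 m.
A = ½ × 2.42 × 3.77 = 4.5617 m².
Resultant F = γ·h_c·A = 8.5347 × 4.85337 × 4.5617 = 188.955 kN.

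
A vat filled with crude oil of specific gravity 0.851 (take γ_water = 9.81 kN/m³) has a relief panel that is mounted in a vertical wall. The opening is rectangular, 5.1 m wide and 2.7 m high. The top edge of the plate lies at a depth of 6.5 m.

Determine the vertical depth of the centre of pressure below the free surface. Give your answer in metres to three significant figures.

h_p = 7.93 m

γ = 0.851 × 9.81 = 8.34831 kN/m³.
The centroid lies 2.7/2 = 1.35 m below the top edge, so the centroid depth is h_c = 6.5 + 1.35 = 7.85 m.
A = 5.1 × 2.7 = 13.77 m².
Resultant F = γ·h_c·A = 8.34831 × 7.85 × 13.77 = 902.406 kN.
I_c = b·h³/12 = 5.1 × 2.7³/12 = 8.36528 m⁴.
Centre of pressure: y_p = y_c + I_c/(y_c·A) = 7.85 + 8.36528/(7.85 × 13.77) = 7.85 + 0.0773886 = 7.92739 m along the plane.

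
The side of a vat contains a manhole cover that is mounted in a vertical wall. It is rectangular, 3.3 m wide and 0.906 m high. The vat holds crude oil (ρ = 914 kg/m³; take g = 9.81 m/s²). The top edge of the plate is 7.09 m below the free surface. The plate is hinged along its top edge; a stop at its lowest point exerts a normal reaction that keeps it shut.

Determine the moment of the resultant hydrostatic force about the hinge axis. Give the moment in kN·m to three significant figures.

M ≈ 93.4 kN·m

γ = ρg = 914 × 9.81 / 1000 = 8.96634 kN/m³.
The centroid lies 0.906/2 = 0.453 m below the top edge, so the centroid depth is h_c = 7.09 + 0.453 = 7.543 m.
A = 3.3 × 0.906 = 2.9898 m².
Resultant F = γ·h_c·A = 8.96634 × 7.543 × 2.9898 = 202.209 kN.
I_c = b·h³/12 = 3.3 × 0.906³/12 = 0.204511 m⁴.
Centre of pressure: y_p = y_c + I_c/(y_c·A) = 7.543 + 0.204511/(7.543 × 2.9898) = 7.543 + 0.00906839 = 7.55207 m along the plane.
The resultant acts 0.453 + 0.00906839 = 0.462068 m (along the plate) below the hinge at the top edge, so the moment about the hinge is M = F × 0.462068 = 202.209 × 0.462068 = 93.4343 kN·m.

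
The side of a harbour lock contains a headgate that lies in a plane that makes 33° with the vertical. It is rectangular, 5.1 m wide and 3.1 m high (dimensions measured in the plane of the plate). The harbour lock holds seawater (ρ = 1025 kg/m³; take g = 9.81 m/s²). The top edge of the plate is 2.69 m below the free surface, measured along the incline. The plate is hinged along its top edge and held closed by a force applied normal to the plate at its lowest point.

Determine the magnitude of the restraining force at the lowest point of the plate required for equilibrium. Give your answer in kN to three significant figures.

P ≈ 317 kN

γ = ρg = 1025 × 9.81 / 1000 = 10.05525 kN/m³.
The plate makes 33° with the vertical, i.e. θ = 90° − 33° = 57° to the horizontal. Measuring y along the incline from the free-surface line, vertical depth h = y·sinθ with sinθ = 0.838671.
The centroid lies 3.1/2 = 1.55 m below the top edge, so y_c = 2.69 + 1.55 = 4.24 m and h_c = 4.24 × 0.838671 = 3.55597 m.
A = 5.1 × 3.1 = 15.81 m².
Resultant F = γ·h_c·A = 10.05525 × 3.55597 × 15.81 = 565.305 kN.
I_c = b·h³/12 = 5.1 × 3.1³/12 = 12.6612 m⁴.
Centre of pressure: y_p = y_c + I_c/(y_c·A) = 4.24 + 12.6612/(4.24 × 15.81) = 4.24 + 0.188876 = 4.42888 m along the plane.
The resultant acts 1.55 + 0.188876 = 1.73888 m (along the plate) below the hinge at the top edge, so the moment about the hinge is M = F × 1.73888 = 565.305 × 1.73888 = 982.998 kN·m.
A normal force at the bottom, 3.1 m from the hinge, must supply this moment: P = 982.998/3.1 = 317.096 kN.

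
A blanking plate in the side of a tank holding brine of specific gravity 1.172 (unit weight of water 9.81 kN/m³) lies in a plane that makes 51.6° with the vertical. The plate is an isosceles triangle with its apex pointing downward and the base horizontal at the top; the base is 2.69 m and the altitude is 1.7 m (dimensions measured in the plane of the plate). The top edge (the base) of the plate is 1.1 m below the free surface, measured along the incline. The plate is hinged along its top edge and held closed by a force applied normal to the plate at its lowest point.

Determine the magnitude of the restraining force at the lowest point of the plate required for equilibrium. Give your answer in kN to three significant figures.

P ≈ 10.6 kN

γ = 1.172 × 9.81 = 11.49732 kN/m³.
The plate makes 51.6° with the vertical, i.e. θ = 90° − 51.6° = 38.4° to the horizontal. Measuring y along the incline from the free-surface line, vertical depth h = y·sinθ with sinθ = 0.621148.
With the apex down, the centroid sits h/3 = 1.7/3 = 0.566667 m below the base (the top edge), so y_c = 1.1 + 0.566667 = 1.66667 m and h_c = 1.66667 × 0.621148 = 1.03525 m.
A = ½ × 2.69 × 1.7 = 2.2865 m².
Resultant F = γ·h_c·A = 11.49732 × 1.03525 × 2.2865 = 27.2153 kN.
I_c = b·h³/36 = 2.69 × 1.7³/36 = 0.36711 m⁴.
Centre of pressure: y_p = y_c + I_c/(y_c·A) = 1.66667 + 0.36711/(1.66667 × 2.2865) = 1.66667 + 0.0963331 = 1.763 m along the plane.
The resultant acts 0.566667 + 0.0963331 = 0.663 m (along the plate) below the hinge at the top edge, so the moment about the hinge is M = F × 0.663 = 27.2153 × 0.663 = 18.0437 kN·m.
A normal force at the bottom, 1.7 m from the hinge, must supply this moment: P = 18.0437/1.7 = 10.6139 kN.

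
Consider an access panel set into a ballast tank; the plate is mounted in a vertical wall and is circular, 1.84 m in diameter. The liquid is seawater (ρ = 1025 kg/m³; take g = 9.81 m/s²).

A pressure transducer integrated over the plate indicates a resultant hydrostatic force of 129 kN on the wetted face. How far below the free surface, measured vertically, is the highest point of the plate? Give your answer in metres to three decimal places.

d_top ≈ 3.905 m

γ = ρg = 1025 × 9.81 / 1000 = 10.05525 kN/m³.
A = π(0.92)² = 2.65904 m².
From F = γ·h_c·A, the centroid depth is h_c = 129/(10.05525 × 2.65904) = 4.82472 m.
The centroid is at the centre, 0.92 m below the top of the plate, so the highest point sits at h_top = 4.82472 − 0.92 = 3.90472 m below the surface.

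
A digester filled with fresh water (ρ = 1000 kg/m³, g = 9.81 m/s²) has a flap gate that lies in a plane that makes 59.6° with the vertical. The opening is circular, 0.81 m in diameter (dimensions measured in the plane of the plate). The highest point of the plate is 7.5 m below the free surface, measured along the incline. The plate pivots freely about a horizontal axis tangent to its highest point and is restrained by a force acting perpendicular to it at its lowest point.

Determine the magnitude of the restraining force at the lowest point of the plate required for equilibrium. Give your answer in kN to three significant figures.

P ≈ 10.2 kN

γ = ρg = 1000 × 9.81 = 9810 N/m³ = 9.81 kN/m³.
The plate makes 59.6° with the vertical, i.e. θ = 90° − 59.6° = 30.4° to the horizontal. Measuring y along the incline from the free-surface line, vertical depth h = y·sinθ with sinθ = 0.506034.
The centroid is at the centre, 0.405 m below the top of the plate, so y_c = 7.5 + 0.405 = 7.905 m and h_c = 7.905 × 0.506034 = 4.0002 m.
A = π(0.405)² = 0.5153 m².
Resultant F = γ·h_c·A = 9.81 × 4.0002 × 0.5153 = 20.2214 kN.
I_c = πr⁴/4 = π × 0.405⁴/4 = 0.0211305 m⁴.
Centre of pressure: y_p = y_c + I_c/(y_c·A) = 7.905 + 0.0211305/(7.905 × 0.5153) = 7.905 + 0.00518738 = 7.91019 m along the plane.
The resultant acts 0.405 + 0.00518738 = 0.410187 m (along the plate) below the hinge at the top edge, so the moment about the hinge is M = F × 0.410187 = 20.2214 × 0.410187 = 8.29456 kN·m.
A normal force at the bottom, 0.81 m from the hinge, must supply this moment: P = 8.29456/0.81 = 10.2402 kN.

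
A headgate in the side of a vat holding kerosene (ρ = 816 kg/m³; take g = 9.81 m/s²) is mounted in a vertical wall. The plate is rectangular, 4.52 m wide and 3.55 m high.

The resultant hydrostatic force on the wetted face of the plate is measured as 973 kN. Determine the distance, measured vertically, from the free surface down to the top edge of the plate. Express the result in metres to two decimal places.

d_top ≈ 5.80 m

γ = ρg = 816 × 9.81 / 1000 = 8.00496 kN/m³.
A = 4.52 × 3.55 = 16.046 m².
From F = γ·h_c·A, the centroid depth is h_c = 973/(8.00496 × 16.046) = 7.57507 m.
The centroid lies 3.55/2 = 1.775 m below the top edge, so the top edge sits at h_top = 7.57507 − 1.775 = 5.80007 m below the surface.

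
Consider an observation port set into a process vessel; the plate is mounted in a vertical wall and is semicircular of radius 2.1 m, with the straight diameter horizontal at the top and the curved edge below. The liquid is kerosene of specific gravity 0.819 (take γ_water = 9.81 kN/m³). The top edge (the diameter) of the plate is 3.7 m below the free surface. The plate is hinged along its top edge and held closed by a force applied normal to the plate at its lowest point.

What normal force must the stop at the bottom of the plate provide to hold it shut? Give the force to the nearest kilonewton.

P ≈ 117 kN

γ = 0.819 × 9.81 = 8.03439 kN/m³.
The centroid of a semicircle lies 4r/(3π) = 0.891268 m from the diameter, here below the top edge, so the centroid depth is h_c = 3.7 + 0.891268 = 4.59127 m.
A = πr²/2 = π × 2.1²/2 = 6.92721 m².
Resultant F = γ·h_c·A = 8.03439 × 4.59127 × 6.92721 = 255.531 kN.
I_c = (π/8 − 8/(9π))·r⁴ = 0.109757 × 2.1⁴ = 2.13457 m⁴.
Centre of pressure: y_p = y_c + I_c/(y_c·A) = 4.59127 + 2.13457/(4.59127 × 6.92721) = 4.59127 + 0.0671149 = 4.65838 m along the plane.
The resultant acts 0.891268 + 0.0671149 = 0.958383 m (along the plate) below the hinge at the top edge, so the moment about the hinge is M = F × 0.958383 = 255.531 × 0.958383 = 244.897 kN·m.
A normal force at the bottom, 2.1 m from the hinge, must supply this moment: P = 244.897/2.1 = 116.618 kN.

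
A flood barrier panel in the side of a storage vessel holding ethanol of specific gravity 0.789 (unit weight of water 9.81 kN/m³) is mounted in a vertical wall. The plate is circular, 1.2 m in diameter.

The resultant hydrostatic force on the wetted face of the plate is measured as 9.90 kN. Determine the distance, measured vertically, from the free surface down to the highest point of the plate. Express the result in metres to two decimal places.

γ = 0.789 × 9.81 = 7.74009 kN/m³.
A = π(0.6)² = 1.13097 m².
From F = γ·h_c·A, the centroid depth is h_c = 9.90/(7.74009 × 1.13097) = 1.13094 m.
The centroid is at the centre, 0.6 m below the top of the plate, so the highest point sits at h_top = 1.13094 − 0.6 = 0.53094 m below the surface.

d_top ≈ 0.53 m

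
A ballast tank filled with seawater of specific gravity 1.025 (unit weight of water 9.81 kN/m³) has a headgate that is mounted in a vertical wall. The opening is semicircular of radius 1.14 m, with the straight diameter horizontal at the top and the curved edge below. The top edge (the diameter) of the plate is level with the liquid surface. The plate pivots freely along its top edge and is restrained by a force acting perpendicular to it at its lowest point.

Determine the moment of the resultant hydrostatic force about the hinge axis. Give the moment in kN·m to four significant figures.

M ≈ 6.669 kN·m

γ = 1.025 × 9.81 = 10.05525 kN/m³.
The centroid of a semicircle lies 4r/(3π) = 0.483831 m from the diameter, here below the top edge, so the centroid depth is h_c = 0.483831 m.
A = πr²/2 = π × 1.14²/2 = 2.04141 m².
Resultant F = γ·h_c·A = 10.05525 × 0.483831 × 2.04141 = 9.93154 kN.
I_c = (π/8 − 8/(9π))·r⁴ = 0.109757 × 1.14⁴ = 0.185375 m⁴.
Centre of pressure: y_p = y_c + I_c/(y_c·A) = 0.483831 + 0.185375/(0.483831 × 2.04141) = 0.483831 + 0.187684 = 0.671515 m along the plane.
The resultant acts 0.483831 + 0.187684 = 0.671515 m (along the plate) below the hinge at the top edge, so the moment about the hinge is M = F × 0.671515 = 9.93154 × 0.671515 = 6.66918 kN·m.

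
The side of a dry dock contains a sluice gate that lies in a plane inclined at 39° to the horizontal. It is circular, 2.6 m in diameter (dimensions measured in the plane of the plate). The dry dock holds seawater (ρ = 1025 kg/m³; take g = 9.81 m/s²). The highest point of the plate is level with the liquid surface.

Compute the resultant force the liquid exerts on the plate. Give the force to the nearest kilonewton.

F ≈ 44 kN

γ = ρg = 1025 × 9.81 / 1000 = 10.05525 kN/m³.
Let θ = 39° be the plate's angle to the horizontal; measure y along the incline from where the plane meets the free surface. Vertical depth h = y·sinθ with sinθ = 0.629320.
The centroid is at the centre, 1.3 m below the top of the plate, so y_c = 1.3 m and h_c = 1.3 × 0.629320 = 0.818116 m.
A = π(1.3)² = 5.30929 m².
Resultant F = γ·h_c·A = 10.05525 × 0.818116 × 5.30929 = 43.6761 kN.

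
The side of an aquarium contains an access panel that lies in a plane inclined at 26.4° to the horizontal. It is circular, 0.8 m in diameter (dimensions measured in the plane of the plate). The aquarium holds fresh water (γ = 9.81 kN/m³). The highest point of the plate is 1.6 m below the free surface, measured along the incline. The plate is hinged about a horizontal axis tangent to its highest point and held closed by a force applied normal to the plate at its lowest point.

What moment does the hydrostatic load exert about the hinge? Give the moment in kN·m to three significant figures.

M ≈ 1.84 kN·m

γ = 9.81 kN/m³.
Let θ = 26.4° be the plate's angle to the horizontal; measure y along the incline from where the plane meets the free surface. Vertical depth h = y·sinθ with sinθ = 0.444635.
The centroid is at the centre, 0.4 m below the top of the plate, so y_c = 1.6 + 0.4 = 2 m and h_c = 2 × 0.444635 = 0.88927 m.
A = π(0.4)² = 0.502655 m².
Resultant F = γ·h_c·A = 9.81 × 0.88927 × 0.502655 = 4.38503 kN.
I_c = πr⁴/4 = π × 0.4⁴/4 = 0.0201062 m⁴.
Centre of pressure: y_p = y_c + I_c/(y_c·A) = 2 + 0.0201062/(2 × 0.502655) = 2 + 0.02 = 2.02 m along the plane.
The resultant acts 0.4 + 0.02 = 0.42 m (along the plate) below the hinge at the top edge, so the moment about the hinge is M = F × 0.42 = 4.38503 × 0.42 = 1.84171 kN·m.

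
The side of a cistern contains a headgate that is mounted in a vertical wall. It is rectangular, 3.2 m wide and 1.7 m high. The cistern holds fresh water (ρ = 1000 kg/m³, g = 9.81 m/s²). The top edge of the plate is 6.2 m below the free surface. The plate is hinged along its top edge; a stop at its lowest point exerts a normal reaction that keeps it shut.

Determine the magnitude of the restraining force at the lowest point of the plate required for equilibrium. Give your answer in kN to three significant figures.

γ = ρg = 1000 × 9.81 = 9810 N/m³ = 9.81 kN/m³.
The centroid lies 1.7/2 = 0.85 m below the top edge, so the centroid depth is h_c = 6.2 + 0.85 = 7.05 m.
A = 3.2 × 1.7 = 5.44 m².
Resultant F = γ·h_c·A = 9.81 × 7.05 × 5.44 = 376.233 kN.
I_c = b·h³/12 = 3.2 × 1.7³/12 = 1.31013 m⁴.
Centre of pressure: y_p = y_c + I_c/(y_c·A) = 7.05 + 1.31013/(7.05 × 5.44) = 7.05 + 0.0341607 = 7.08416 m along the plane.
The resultant acts 0.85 + 0.0341607 = 0.884161 m (along the plate) below the hinge at the top edge, so the moment about the hinge is M = F × 0.884161 = 376.233 × 0.884161 = 332.651 kN·m.
A normal force at the bottom, 1.7 m from the hinge, must supply this moment: P = 332.651/1.7 = 195.677 kN.

P ≈ 196 kN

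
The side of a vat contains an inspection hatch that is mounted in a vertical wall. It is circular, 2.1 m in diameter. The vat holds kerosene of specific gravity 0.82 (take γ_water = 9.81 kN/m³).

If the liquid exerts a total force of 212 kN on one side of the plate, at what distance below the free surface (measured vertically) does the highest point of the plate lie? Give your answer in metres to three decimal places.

d_top ≈ 6.559 m

γ = 0.82 × 9.81 = 8.0442 kN/m³.
A = π(1.05)² = 3.46361 m².
From F = γ·h_c·A, the centroid depth is h_c = 212/(8.0442 × 3.46361) = 7.60894 m.
The centroid is at the centre, 1.05 m below the top of the plate, so the highest point sits at h_top = 7.60894 − 1.05 = 6.55894 m below the surface.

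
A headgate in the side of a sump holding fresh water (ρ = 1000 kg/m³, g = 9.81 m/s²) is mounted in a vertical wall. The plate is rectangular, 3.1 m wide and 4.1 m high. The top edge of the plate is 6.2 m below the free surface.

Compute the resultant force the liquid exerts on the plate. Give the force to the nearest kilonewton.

γ = ρg = 1000 × 9.81 = 9810 N/m³ = 9.81 kN/m³.
The centroid lies 4.1/2 = 2.05 m below the top edge, so the centroid depth is h_c = 6.2 + 2.05 = 8.25 m.
A = 3.1 × 4.1 = 12.71 m².
Resultant F = γ·h_c·A = 9.81 × 8.25 × 12.71 = 1028.65 kN.

F ≈ 1029 kN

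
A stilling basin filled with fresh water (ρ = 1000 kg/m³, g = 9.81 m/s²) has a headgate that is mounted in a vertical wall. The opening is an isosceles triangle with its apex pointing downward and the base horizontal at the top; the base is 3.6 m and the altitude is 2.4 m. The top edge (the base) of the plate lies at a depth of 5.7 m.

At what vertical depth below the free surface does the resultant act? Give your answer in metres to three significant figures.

γ = ρg = 1000 × 9.81 = 9810 N/m³ = 9.81 kN/m³.
With the apex down, the centroid sits h/3 = 2.4/3 = 0.8 m below the base (the top edge), so the centroid depth is h_c = 5.7 + 0.8 = 6.5 m.
A = ½ × 3.6 × 2.4 = 4.32 m².
Resultant F = γ·h_c·A = 9.81 × 6.5 × 4.32 = 275.465 kN.
I_c = b·h³/36 = 3.6 × 2.4³/36 = 1.3824 m⁴.
Centre of pressure: y_p = y_c + I_c/(y_c·A) = 6.5 + 1.3824/(6.5 × 4.32) = 6.5 + 0.0492308 = 6.54923 m along the plane.

h_p = 6.55 m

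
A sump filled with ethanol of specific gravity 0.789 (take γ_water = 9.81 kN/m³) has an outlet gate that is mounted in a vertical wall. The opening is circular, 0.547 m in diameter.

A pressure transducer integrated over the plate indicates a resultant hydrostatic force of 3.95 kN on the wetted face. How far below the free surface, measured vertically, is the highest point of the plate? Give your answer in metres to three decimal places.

γ = 0.789 × 9.81 = 7.74009 kN/m³.
A = π(0.2735)² = 0.234998 m².
From F = γ·h_c·A, the centroid depth is h_c = 3.95/(7.74009 × 0.234998) = 2.17164 m.
The centroid is at the centre, 0.2735 m below the top of the plate, so the highest point sits at h_top = 2.17164 − 0.2735 = 1.89814 m below the surface.

d_top ≈ 1.898 m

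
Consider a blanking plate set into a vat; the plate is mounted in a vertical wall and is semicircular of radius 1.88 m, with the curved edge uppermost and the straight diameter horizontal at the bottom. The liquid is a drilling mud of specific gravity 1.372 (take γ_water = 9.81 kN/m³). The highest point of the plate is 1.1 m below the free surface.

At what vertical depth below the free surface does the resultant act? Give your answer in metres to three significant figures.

h_p = 2.30 m

γ = 1.372 × 9.81 = 13.45932 kN/m³.
The centroid lies 4r/(3π) = 0.797897 m above the diameter, so r − 4r/(3π) = 1.88 − 0.797897 = 1.0821 m below the topmost point, so the centroid depth is h_c = 1.1 + 1.0821 = 2.1821 m.
A = πr²/2 = π × 1.88²/2 = 5.55182 m².
Resultant F = γ·h_c·A = 13.45932 × 2.1821 × 5.55182 = 163.055 kN.
I_c = (π/8 − 8/(9π))·r⁴ = 0.109757 × 1.88⁴ = 1.37108 m⁴.
Centre of pressure: y_p = y_c + I_c/(y_c·A) = 2.1821 + 1.37108/(2.1821 × 5.55182) = 2.1821 + 0.113176 = 2.29528 m along the plane.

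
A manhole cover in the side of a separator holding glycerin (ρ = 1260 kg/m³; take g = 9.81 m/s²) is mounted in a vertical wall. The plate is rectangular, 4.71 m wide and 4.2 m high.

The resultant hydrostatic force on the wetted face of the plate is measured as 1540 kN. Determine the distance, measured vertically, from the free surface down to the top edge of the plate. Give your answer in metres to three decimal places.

d_top ≈ 4.198 m

γ = ρg = 1260 × 9.81 / 1000 = 12.3606 kN/m³.
A = 4.71 × 4.2 = 19.782 m².
From F = γ·h_c·A, the centroid depth is h_c = 1540/(12.3606 × 19.782) = 6.29812 m.
The centroid lies 4.2/2 = 2.1 m below the top edge, so the top edge sits at h_top = 6.29812 − 2.1 = 4.19812 m below the surface.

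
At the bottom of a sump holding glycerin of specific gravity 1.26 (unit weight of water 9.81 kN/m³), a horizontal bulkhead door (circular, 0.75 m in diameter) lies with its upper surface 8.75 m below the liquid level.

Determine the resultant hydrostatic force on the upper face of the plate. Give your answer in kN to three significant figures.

F ≈ 47.8 kN

γ = 1.26 × 9.81 = 12.3606 kN/m³.
The plate is horizontal, so pressure is uniform at p = γ·h = 12.3606 × 8.75 = 108.155 kN/m².
A = π(0.375)² = 0.441786 m².
F = p·A = 108.155 × 0.441786 = 47.7814 kN.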